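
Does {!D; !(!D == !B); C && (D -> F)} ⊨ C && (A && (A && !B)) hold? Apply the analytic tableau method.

Initial set: {T !D; T !(!D == !B); T (C && (D -> F)); F (C && (A && (A && !B)))}.
T (C && (D -> F)): α-rule — add T C, T (D -> F).
T !(!D == !B): β-rule — branch into T !D, F !B  //  F !D, T !B.
  branch 1 (add T !D, F !B):
    F (C && (A && (A && !B))): β-rule — branch into F C  //  F (A && (A && !B)).
      branch 1.1 (add F C):
        × closes — contains both C and !C.
      branch 1.2 (add F (A && (A && !B))):
        T (D -> F): β-rule — branch into F D  //  T F.
          branch 1.2.1 (add F D):
            F (A && (A && !B)): β-rule — branch into F A  //  F (A && !B).
              branch 1.2.1.1 (add F A):
                ○ open, literals {A=0, B=1, C=1, D=0}.
              branch 1.2.1.2 (add F (A && !B)):
                F (A && !B): β-rule — branch into F A  //  F !B.
                  branch 1.2.1.2.1 (add F A):
                    ○ open, literals {A=0, B=1, C=1, D=0}.
                  branch 1.2.1.2.2 (add F !B):
                    ○ open, literals {B=1, C=1, D=0}.
          branch 1.2.2 (add T F):
            F (A && (A && !B)): β-rule — branch into F A  //  F (A && !B).
              branch 1.2.2.1 (add F A):
                ○ open, literals {A=0, B=1, C=1, D=0, F=1}.
              branch 1.2.2.2 (add F (A && !B)):
                F (A && !B): β-rule — branch into F A  //  F !B.
                  branch 1.2.2.2.1 (add F A):
                    ○ open, literals {A=0, B=1, C=1, D=0, F=1}.
                  branch 1.2.2.2.2 (add F !B):
                    ○ open, literals {B=1, C=1, D=0, F=1}.
  branch 2 (add F !D, T !B):
    × closes — contains both D and !D.
2 branches closed, 6 open.
An open branch gives a countermodel: A=0, B=1, C=1, D=0 (unmentioned atoms arbitrary); the premises hold there but the conclusion fails.

No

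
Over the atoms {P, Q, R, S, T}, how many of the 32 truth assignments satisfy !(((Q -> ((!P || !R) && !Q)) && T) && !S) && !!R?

Initial set: {T (!(((Q -> ((!P || !R) && !Q)) && T) && !S) && !!R)}.
T (!(((Q -> ((!P || !R) && !Q)) && T) && !S) && !!R): α-rule — add T !(((Q -> ((!P || !R) && !Q)) && T) && !S), T !!R.
T !!R: drop double negation, giving T R.
T !(((Q -> ((!P || !R) && !Q)) && T) && !S): β-rule — branch into F ((Q -> ((!P || !R) && !Q)) && T)  //  F !S.
  branch 1 (add F ((Q -> ((!P || !R) && !Q)) && T)):
    F ((Q -> ((!P || !R) && !Q)) && T): β-rule — branch into F (Q -> ((!P || !R) && !Q))  //  F T.
      branch 1.1 (add F (Q -> ((!P || !R) && !Q))):
        F (Q -> ((!P || !R) && !Q)): α-rule — add T Q, F ((!P || !R) && !Q).
        F ((!P || !R) && !Q): β-rule — branch into F (!P || !R)  //  F !Q.
          branch 1.1.1 (add F (!P || !R)):
            F (!P || !R): α-rule — add F !P, F !R.
            ○ open, literals {P=T, Q=T, R=T}.
          branch 1.1.2 (add F !Q):
            ○ open, literals {Q=T, R=T}.
      branch 1.2 (add F T):
        ○ open, literals {R=T, T=F}.
  branch 2 (add F !S):
    ○ open, literals {R=T, S=T}.
0 branches closed, 4 open.
Each open branch fixes some atoms; the unmentioned ones are free. Counting distinct full assignments: branch {P=T, Q=T, R=T} (S, T) contributes 4 new; branch {Q=T, R=T} (P, S, T) contributes 4 new; branch {R=T, T=F} (P, Q, S) contributes 4 new; branch {R=T, S=T} (P, Q, T) contributes 2 new. Total: 14.

14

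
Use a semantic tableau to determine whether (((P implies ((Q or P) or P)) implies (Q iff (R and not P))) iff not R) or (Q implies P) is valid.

Assume the negation and expand:
Initial set: {not ((((P implies ((Q or P) or P)) implies (Q iff (R and not P))) iff not R) or (Q implies P))}.
not ((((P implies ((Q or P) or P)) implies (Q iff (R and not P))) iff not R) or (Q implies P)): α-rule — add not (((P implies ((Q or P) or P)) implies (Q iff (R and not P))) iff not R), not (Q implies P).
not (Q implies P): α-rule — add Q, not P.
not (((P implies ((Q or P) or P)) implies (Q iff (R and not P))) iff not R): β-rule — branch into ((P implies ((Q or P) or P)) implies (Q iff (R and not P))), not not R  //  not ((P implies ((Q or P) or P)) implies (Q iff (R and not P))), not R.
  branch 1 (add ((P implies ((Q or P) or P)) implies (Q iff (R and not P))), not not R):
    ((P implies ((Q or P) or P)) implies (Q iff (R and not P))): β-rule — branch into not (P implies ((Q or P) or P))  //  (Q iff (R and not P)).
      branch 1.1 (add not (P implies ((Q or P) or P))):
        not (P implies ((Q or P) or P)): α-rule — add P, not ((Q or P) or P).
        × closes — contains both P and not P.
      branch 1.2 (add (Q iff (R and not P))):
        (Q iff (R and not P)): β-rule — branch into Q, (R and not P)  //  not Q, not (R and not P).
          branch 1.2.1 (add Q, (R and not P)):
            (R and not P): α-rule — add R, not P.
            ○ open, literals {P=0, Q=1, R=1}.
          branch 1.2.2 (add not Q, not (R and not P)):
            × closes — contains both Q and not Q.
  branch 2 (add not ((P implies ((Q or P) or P)) implies (Q iff (R and not P))), not R):
    not ((P implies ((Q or P) or P)) implies (Q iff (R and not P))): α-rule — add (P implies ((Q or P) or P)), not (Q iff (R and not P)).
    (P implies ((Q or P) or P)): β-rule — branch into not P  //  ((Q or P) or P).
      branch 2.1 (add not P):
        not (Q iff (R and not P)): β-rule — branch into Q, not (R and not P)  //  not Q, (R and not P).
          branch 2.1.1 (add Q, not (R and not P)):
            not (R and not P): β-rule — branch into not R  //  not not P.
              branch 2.1.1.1 (add not R):
                ○ open, literals {P=0, Q=1, R=0}.
              branch 2.1.1.2 (add not not P):
                × closes — contains both P and not P.
          branch 2.1.2 (add not Q, (R and not P)):
            × closes — contains both Q and not Q.
      branch 2.2 (add ((Q or P) or P)):
        not (Q iff (R and not P)): β-rule — branch into Q, not (R and not P)  //  not Q, (R and not P).
          branch 2.2.1 (add Q, not (R and not P)):
            ((Q or P) or P): β-rule — branch into (Q or P)  //  P.
              branch 2.2.1.1 (add (Q or P)):
                not (R and not P): β-rule — branch into not R  //  not not P.
                  branch 2.2.1.1.1 (add not R):
                    (Q or P): β-rule — branch into Q  //  P.
                      branch 2.2.1.1.1.1 (add Q):
                        ○ open, literals {P=0, Q=1, R=0}.
                      branch 2.2.1.1.1.2 (add P):
                        × closes — contains both P and not P.
                  branch 2.2.1.1.2 (add not not P):
                    × closes — contains both P and not P.
              branch 2.2.1.2 (add P):
                × closes — contains both P and not P.
          branch 2.2.2 (add not Q, (R and not P)):
            × closes — contains both Q and not Q.
8 branches closed, 3 open.
An open branch gives a countermodel: P=0, Q=1, R=1 (unmentioned atoms arbitrary); under it the original formula is false.

Not valid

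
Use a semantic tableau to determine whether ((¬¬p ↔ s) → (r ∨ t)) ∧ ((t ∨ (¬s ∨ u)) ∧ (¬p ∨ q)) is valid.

Assume the negation and expand:
Initial set: {F (((¬¬p ↔ s) → (r ∨ t)) ∧ ((t ∨ (¬s ∨ u)) ∧ (¬p ∨ q)))}.
F (((¬¬p ↔ s) → (r ∨ t)) ∧ ((t ∨ (¬s ∨ u)) ∧ (¬p ∨ q))): β-rule — branch into F ((¬¬p ↔ s) → (r ∨ t))  //  F ((t ∨ (¬s ∨ u)) ∧ (¬p ∨ q)).
  branch 1 (add F ((¬¬p ↔ s) → (r ∨ t))):
    F ((¬¬p ↔ s) → (r ∨ t)): α-rule — add T (¬¬p ↔ s), F (r ∨ t).
    F (r ∨ t): α-rule — add F r, F t.
    T (¬¬p ↔ s): β-rule — branch into T ¬¬p, T s  //  F ¬¬p, F s.
      branch 1.1 (add T ¬¬p, T s):
        T ¬¬p: drop double negation, giving T p.
        ○ open, literals {p=true, r=false, s=true, t=false}.
      branch 1.2 (add F ¬¬p, F s):
        F ¬¬p: drop double negation, giving F p.
        ○ open, literals {p=false, r=false, s=false, t=false}.
  branch 2 (add F ((t ∨ (¬s ∨ u)) ∧ (¬p ∨ q))):
    F ((t ∨ (¬s ∨ u)) ∧ (¬p ∨ q)): β-rule — branch into F (t ∨ (¬s ∨ u))  //  F (¬p ∨ q).
      branch 2.1 (add F (t ∨ (¬s ∨ u))):
        F (t ∨ (¬s ∨ u)): α-rule — add F t, F (¬s ∨ u).
        F (¬s ∨ u): α-rule — add F ¬s, F u.
        ○ open, literals {s=true, t=false, u=false}.
      branch 2.2 (add F (¬p ∨ q)):
        F (¬p ∨ q): α-rule — add F ¬p, F q.
        ○ open, literals {p=true, q=false}.
0 branches closed, 4 open.
An open branch gives a countermodel: p=true, r=false, s=true, t=false (unmentioned atoms arbitrary); under it the original formula is false.

Not valid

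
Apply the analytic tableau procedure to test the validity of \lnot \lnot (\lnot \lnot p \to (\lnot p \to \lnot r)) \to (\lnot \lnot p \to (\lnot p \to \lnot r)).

Assume the negation and expand:
Initial set: {\lnot (\lnot \lnot (\lnot \lnot p \to (\lnot p \to \lnot r)) \to (\lnot \lnot p \to (\lnot p \to \lnot r)))}.
\lnot (\lnot \lnot (\lnot \lnot p \to (\lnot p \to \lnot r)) \to (\lnot \lnot p \to (\lnot p \to \lnot r))): α-rule — add \lnot \lnot (\lnot \lnot p \to (\lnot p \to \lnot r)), \lnot (\lnot \lnot p \to (\lnot p \to \lnot r)).
\lnot \lnot (\lnot \lnot p \to (\lnot p \to \lnot r)): drop double negation, giving (\lnot \lnot p \to (\lnot p \to \lnot r)).
\lnot (\lnot \lnot p \to (\lnot p \to \lnot r)): α-rule — add \lnot \lnot p, \lnot (\lnot p \to \lnot r).
\lnot \lnot p: drop double negation, giving p.
\lnot (\lnot p \to \lnot r): α-rule — add \lnot p, \lnot \lnot r.
× closes — contains both p and \lnot p.
All 1 branch closes.
Every branch closed, so the negation is unsatisfiable and the formula is valid.

Valid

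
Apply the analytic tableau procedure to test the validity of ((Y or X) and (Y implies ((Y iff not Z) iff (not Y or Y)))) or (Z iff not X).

Not valid

Assume the negation and expand:
Initial set: {not (((Y or X) and (Y implies ((Y iff not Z) iff (not Y or Y)))) or (Z iff not X))}.
not (((Y or X) and (Y implies ((Y iff not Z) iff (not Y or Y)))) or (Z iff not X)): α-rule — add not ((Y or X) and (Y implies ((Y iff not Z) iff (not Y or Y)))), not (Z iff not X).
not ((Y or X) and (Y implies ((Y iff not Z) iff (not Y or Y)))): β-rule — branch into not (Y or X)  //  not (Y implies ((Y iff not Z) iff (not Y or Y))).
  branch 1 (add not (Y or X)):
    not (Y or X): α-rule — add not Y, not X.
    not (Z iff not X): β-rule — branch into Z, not not X  //  not Z, not X.
      branch 1.1 (add Z, not not X):
        × closes — contains both X and not X.
      branch 1.2 (add not Z, not X):
        ○ open, literals {X=F, Y=F, Z=F}.
  branch 2 (add not (Y implies ((Y iff not Z) iff (not Y or Y)))):
    not (Y implies ((Y iff not Z) iff (not Y or Y))): α-rule — add Y, not ((Y iff not Z) iff (not Y or Y)).
    not (Z iff not X): β-rule — branch into Z, not not X  //  not Z, not X.
      branch 2.1 (add Z, not not X):
        not ((Y iff not Z) iff (not Y or Y)): β-rule — branch into (Y iff not Z), not (not Y or Y)  //  not (Y iff not Z), (not Y or Y).
          branch 2.1.1 (add (Y iff not Z), not (not Y or Y)):
            not (not Y or Y): α-rule — add not not Y, not Y.
            × closes — contains both Y and not Y.
          branch 2.1.2 (add not (Y iff not Z), (not Y or Y)):
            not (Y iff not Z): β-rule — branch into Y, not not Z  //  not Y, not Z.
              branch 2.1.2.1 (add Y, not not Z):
                (not Y or Y): β-rule — branch into not Y  //  Y.
                  branch 2.1.2.1.1 (add not Y):
                    × closes — contains both Y and not Y.
                  branch 2.1.2.1.2 (add Y):
                    ○ open, literals {X=T, Y=T, Z=T}.
              branch 2.1.2.2 (add not Y, not Z):
                × closes — contains both Y and not Y.
      branch 2.2 (add not Z, not X):
        not ((Y iff not Z) iff (not Y or Y)): β-rule — branch into (Y iff not Z), not (not Y or Y)  //  not (Y iff not Z), (not Y or Y).
          branch 2.2.1 (add (Y iff not Z), not (not Y or Y)):
            not (not Y or Y): α-rule — add not not Y, not Y.
            × closes — contains both Y and not Y.
          branch 2.2.2 (add not (Y iff not Z), (not Y or Y)):
            not (Y iff not Z): β-rule — branch into Y, not not Z  //  not Y, not Z.
              branch 2.2.2.1 (add Y, not not Z):
                × closes — contains both Z and not Z.
              branch 2.2.2.2 (add not Y, not Z):
                × closes — contains both Y and not Y.
7 branches closed, 2 open.
An open branch gives a countermodel: X=F, Y=F, Z=F (unmentioned atoms arbitrary); under it the original formula is false.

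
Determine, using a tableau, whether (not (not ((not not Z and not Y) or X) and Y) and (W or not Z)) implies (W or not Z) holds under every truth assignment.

Assume the negation and expand:
Initial set: {not ((not (not ((not not Z and not Y) or X) and Y) and (W or not Z)) implies (W or not Z))}.
not ((not (not ((not not Z and not Y) or X) and Y) and (W or not Z)) implies (W or not Z)): α-rule — add (not (not ((not not Z and not Y) or X) and Y) and (W or not Z)), not (W or not Z).
(not (not ((not not Z and not Y) or X) and Y) and (W or not Z)): α-rule — add not (not ((not not Z and not Y) or X) and Y), (W or not Z).
not (W or not Z): α-rule — add not W, not not Z.
not (not ((not not Z and not Y) or X) and Y): β-rule — branch into not not ((not not Z and not Y) or X)  //  not Y.
  branch 1 (add not not ((not not Z and not Y) or X)):
    (W or not Z): β-rule — branch into W  //  not Z.
      branch 1.1 (add W):
        × closes — contains both W and not W.
      branch 1.2 (add not Z):
        × closes — contains both Z and not Z.
  branch 2 (add not Y):
    (W or not Z): β-rule — branch into W  //  not Z.
      branch 2.1 (add W):
        × closes — contains both W and not W.
      branch 2.2 (add not Z):
        × closes — contains both Z and not Z.
All 4 branches close.
Every branch closed, so the negation is unsatisfiable and the formula is valid.

Valid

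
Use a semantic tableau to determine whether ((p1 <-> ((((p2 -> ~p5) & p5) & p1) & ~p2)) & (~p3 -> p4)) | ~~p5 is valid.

Not valid

Assume the negation and expand:
Initial set: {~(((p1 <-> ((((p2 -> ~p5) & p5) & p1) & ~p2)) & (~p3 -> p4)) | ~~p5)}.
~(((p1 <-> ((((p2 -> ~p5) & p5) & p1) & ~p2)) & (~p3 -> p4)) | ~~p5): α-rule — add ~((p1 <-> ((((p2 -> ~p5) & p5) & p1) & ~p2)) & (~p3 -> p4)), ~~~p5.
~~~p5: drop double negation, giving ~p5.
~((p1 <-> ((((p2 -> ~p5) & p5) & p1) & ~p2)) & (~p3 -> p4)): β-rule — branch into ~(p1 <-> ((((p2 -> ~p5) & p5) & p1) & ~p2))  //  ~(~p3 -> p4).
  branch 1 (add ~(p1 <-> ((((p2 -> ~p5) & p5) & p1) & ~p2))):
    ~(p1 <-> ((((p2 -> ~p5) & p5) & p1) & ~p2)): β-rule — branch into p1, ~((((p2 -> ~p5) & p5) & p1) & ~p2)  //  ~p1, ((((p2 -> ~p5) & p5) & p1) & ~p2).
      branch 1.1 (add p1, ~((((p2 -> ~p5) & p5) & p1) & ~p2)):
        ~((((p2 -> ~p5) & p5) & p1) & ~p2): β-rule — branch into ~(((p2 -> ~p5) & p5) & p1)  //  ~~p2.
          branch 1.1.1 (add ~(((p2 -> ~p5) & p5) & p1)):
            ~(((p2 -> ~p5) & p5) & p1): β-rule — branch into ~((p2 -> ~p5) & p5)  //  ~p1.
              branch 1.1.1.1 (add ~((p2 -> ~p5) & p5)):
                ~((p2 -> ~p5) & p5): β-rule — branch into ~(p2 -> ~p5)  //  ~p5.
                  branch 1.1.1.1.1 (add ~(p2 -> ~p5)):
                    ~(p2 -> ~p5): α-rule — add p2, ~~p5.
                    × closes — contains both p5 and ~p5.
                  branch 1.1.1.1.2 (add ~p5):
                    ○ open, literals {p1=T, p5=F}.
              branch 1.1.1.2 (add ~p1):
                × closes — contains both p1 and ~p1.
          branch 1.1.2 (add ~~p2):
            ○ open, literals {p1=T, p2=T, p5=F}.
      branch 1.2 (add ~p1, ((((p2 -> ~p5) & p5) & p1) & ~p2)):
        ((((p2 -> ~p5) & p5) & p1) & ~p2): α-rule — add (((p2 -> ~p5) & p5) & p1), ~p2.
        (((p2 -> ~p5) & p5) & p1): α-rule — add ((p2 -> ~p5) & p5), p1.
        × closes — contains both p1 and ~p1.
  branch 2 (add ~(~p3 -> p4)):
    ~(~p3 -> p4): α-rule — add ~p3, ~p4.
    ○ open, literals {p3=F, p4=F, p5=F}.
3 branches closed, 3 open.
An open branch gives a countermodel: p1=T, p5=F (unmentioned atoms arbitrary); under it the original formula is false.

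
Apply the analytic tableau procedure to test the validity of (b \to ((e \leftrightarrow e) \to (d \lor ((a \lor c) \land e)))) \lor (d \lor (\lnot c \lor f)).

Not valid

Assume the negation and expand:
Initial set: {F ((b \to ((e \leftrightarrow e) \to (d \lor ((a \lor c) \land e)))) \lor (d \lor (\lnot c \lor f)))}.
F ((b \to ((e \leftrightarrow e) \to (d \lor ((a \lor c) \land e)))) \lor (d \lor (\lnot c \lor f))): α-rule — add F (b \to ((e \leftrightarrow e) \to (d \lor ((a \lor c) \land e)))), F (d \lor (\lnot c \lor f)).
F (b \to ((e \leftrightarrow e) \to (d \lor ((a \lor c) \land e)))): α-rule — add T b, F ((e \leftrightarrow e) \to (d \lor ((a \lor c) \land e))).
F (d \lor (\lnot c \lor f)): α-rule — add F d, F (\lnot c \lor f).
F ((e \leftrightarrow e) \to (d \lor ((a \lor c) \land e))): α-rule — add T (e \leftrightarrow e), F (d \lor ((a \lor c) \land e)).
F (\lnot c \lor f): α-rule — add F \lnot c, F f.
F (d \lor ((a \lor c) \land e)): α-rule — add F d, F ((a \lor c) \land e).
T (e \leftrightarrow e): β-rule — branch into T e, T e  //  F e, F e.
  branch 1 (add T e, T e):
    F ((a \lor c) \land e): β-rule — branch into F (a \lor c)  //  F e.
      branch 1.1 (add F (a \lor c)):
        F (a \lor c): α-rule — add F a, F c.
        × closes — contains both c and \lnot c.
      branch 1.2 (add F e):
        × closes — contains both e and \lnot e.
  branch 2 (add F e, F e):
    F ((a \lor c) \land e): β-rule — branch into F (a \lor c)  //  F e.
      branch 2.1 (add F (a \lor c)):
        F (a \lor c): α-rule — add F a, F c.
        × closes — contains both c and \lnot c.
      branch 2.2 (add F e):
        ○ open, literals {b=T, c=T, d=F, e=F, f=F}.
3 branches closed, 1 open.
An open branch gives a countermodel: b=T, c=T, d=F, e=F, f=F (unmentioned atoms arbitrary); under it the original formula is false.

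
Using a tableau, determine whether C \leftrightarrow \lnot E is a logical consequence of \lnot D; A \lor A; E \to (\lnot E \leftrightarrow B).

Initial set: {\lnot D; (A \lor A); (E \to (\lnot E \leftrightarrow B)); \lnot (C \leftrightarrow \lnot E)}.
(A \lor A): β-rule — branch into A  //  A.
  branch 1 (add A):
    (E \to (\lnot E \leftrightarrow B)): β-rule — branch into \lnot E  //  (\lnot E \leftrightarrow B).
      branch 1.1 (add \lnot E):
        \lnot (C \leftrightarrow \lnot E): β-rule — branch into C, \lnot \lnot E  //  \lnot C, \lnot E.
          branch 1.1.1 (add C, \lnot \lnot E):
            × closes — contains both E and \lnot E.
          branch 1.1.2 (add \lnot C, \lnot E):
            ○ open, literals {A=true, C=false, D=false, E=false}.
      branch 1.2 (add (\lnot E \leftrightarrow B)):
        \lnot (C \leftrightarrow \lnot E): β-rule — branch into C, \lnot \lnot E  //  \lnot C, \lnot E.
          branch 1.2.1 (add C, \lnot \lnot E):
            (\lnot E \leftrightarrow B): β-rule — branch into \lnot E, B  //  \lnot \lnot E, \lnot B.
              branch 1.2.1.1 (add \lnot E, B):
                × closes — contains both E and \lnot E.
              branch 1.2.1.2 (add \lnot \lnot E, \lnot B):
                ○ open, literals {A=true, B=false, C=true, D=false, E=true}.
          branch 1.2.2 (add \lnot C, \lnot E):
            (\lnot E \leftrightarrow B): β-rule — branch into \lnot E, B  //  \lnot \lnot E, \lnot B.
              branch 1.2.2.1 (add \lnot E, B):
                ○ open, literals {A=true, B=true, C=false, D=false, E=false}.
              branch 1.2.2.2 (add \lnot \lnot E, \lnot B):
                × closes — contains both E and \lnot E.
  branch 2 (add A):
    (E \to (\lnot E \leftrightarrow B)): β-rule — branch into \lnot E  //  (\lnot E \leftrightarrow B).
      branch 2.1 (add \lnot E):
        \lnot (C \leftrightarrow \lnot E): β-rule — branch into C, \lnot \lnot E  //  \lnot C, \lnot E.
          branch 2.1.1 (add C, \lnot \lnot E):
            × closes — contains both E and \lnot E.
          branch 2.1.2 (add \lnot C, \lnot E):
            ○ open, literals {A=true, C=false, D=false, E=false}.
      branch 2.2 (add (\lnot E \leftrightarrow B)):
        \lnot (C \leftrightarrow \lnot E): β-rule — branch into C, \lnot \lnot E  //  \lnot C, \lnot E.
          branch 2.2.1 (add C, \lnot \lnot E):
            (\lnot E \leftrightarrow B): β-rule — branch into \lnot E, B  //  \lnot \lnot E, \lnot B.
              branch 2.2.1.1 (add \lnot E, B):
                × closes — contains both E and \lnot E.
              branch 2.2.1.2 (add \lnot \lnot E, \lnot B):
                ○ open, literals {A=true, B=false, C=true, D=false, E=true}.
          branch 2.2.2 (add \lnot C, \lnot E):
            (\lnot E \leftrightarrow B): β-rule — branch into \lnot E, B  //  \lnot \lnot E, \lnot B.
              branch 2.2.2.1 (add \lnot E, B):
                ○ open, literals {A=true, B=true, C=false, D=false, E=false}.
              branch 2.2.2.2 (add \lnot \lnot E, \lnot B):
                × closes — contains both E and \lnot E.
6 branches closed, 6 open.
An open branch gives a countermodel: A=true, C=false, D=false, E=false (unmentioned atoms arbitrary); the premises hold there but the conclusion fails.

No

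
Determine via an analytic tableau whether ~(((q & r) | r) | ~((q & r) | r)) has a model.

Unsatisfiable

Initial set: {~(((q & r) | r) | ~((q & r) | r))}.
~(((q & r) | r) | ~((q & r) | r)): α-rule — add ~((q & r) | r), ~~((q & r) | r).
~((q & r) | r): α-rule — add ~(q & r), ~r.
~~((q & r) | r): β-rule — branch into (q & r)  //  r.
  branch 1 (add (q & r)):
    (q & r): α-rule — add q, r.
    × closes — contains both r and ~r.
  branch 2 (add r):
    × closes — contains both r and ~r.
All 2 branches close.
Every branch closed; the formula is unsatisfiable.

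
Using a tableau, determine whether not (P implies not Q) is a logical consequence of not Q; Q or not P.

No

Initial set: {not Q; (Q or not P); not not (P implies not Q)}.
(Q or not P): β-rule — branch into Q  //  not P.
  branch 1 (add Q):
    × closes — contains both Q and not Q.
  branch 2 (add not P):
    not not (P implies not Q): β-rule — branch into not P  //  not Q.
      branch 2.1 (add not P):
        ○ open, literals {P=false, Q=false}.
      branch 2.2 (add not Q):
        ○ open, literals {P=false, Q=false}.
1 branch closed, 2 open.
An open branch gives a countermodel: P=false, Q=false (unmentioned atoms arbitrary); the premises hold there but the conclusion fails.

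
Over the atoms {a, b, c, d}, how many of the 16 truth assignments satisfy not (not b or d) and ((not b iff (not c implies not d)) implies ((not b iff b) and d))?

Initial set: {(not (not b or d) and ((not b iff (not c implies not d)) implies ((not b iff b) and d)))}.
(not (not b or d) and ((not b iff (not c implies not d)) implies ((not b iff b) and d))): α-rule — add not (not b or d), ((not b iff (not c implies not d)) implies ((not b iff b) and d)).
not (not b or d): α-rule — add not not b, not d.
((not b iff (not c implies not d)) implies ((not b iff b) and d)): β-rule — branch into not (not b iff (not c implies not d))  //  ((not b iff b) and d).
  branch 1 (add not (not b iff (not c implies not d))):
    not (not b iff (not c implies not d)): β-rule — branch into not b, not (not c implies not d)  //  not not b, (not c implies not d).
      branch 1.1 (add not b, not (not c implies not d)):
        × closes — contains both b and not b.
      branch 1.2 (add not not b, (not c implies not d)):
        (not c implies not d): β-rule — branch into not not c  //  not d.
          branch 1.2.1 (add not not c):
            ○ open, literals {b=true, c=true, d=false}.
          branch 1.2.2 (add not d):
            ○ open, literals {b=true, d=false}.
  branch 2 (add ((not b iff b) and d)):
    ((not b iff b) and d): α-rule — add (not b iff b), d.
    × closes — contains both d and not d.
2 branches closed, 2 open.
Each open branch fixes some atoms; the unmentioned ones are free. Counting distinct full assignments: branch {b=true, c=true, d=false} (a) contributes 2 new; branch {b=true, d=false} (a, c) contributes 2 new. Total: 4.

4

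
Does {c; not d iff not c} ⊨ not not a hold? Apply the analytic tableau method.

No

Initial set: {c; (not d iff not c); not not not a}.
not not not a: drop double negation, giving not a.
(not d iff not c): β-rule — branch into not d, not c  //  not not d, not not c.
  branch 1 (add not d, not c):
    × closes — contains both c and not c.
  branch 2 (add not not d, not not c):
    ○ open, literals {a=0, c=1, d=1}.
1 branch closed, 1 open.
An open branch gives a countermodel: a=0, c=1, d=1 (unmentioned atoms arbitrary); the premises hold there but the conclusion fails.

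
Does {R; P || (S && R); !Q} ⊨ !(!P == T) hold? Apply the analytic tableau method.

Initial set: {R; (P || (S && R)); !Q; !!(!P == T)}.
(P || (S && R)): β-rule — branch into P  //  (S && R).
  branch 1 (add P):
    !!(!P == T): β-rule — branch into !P, T  //  !!P, !T.
      branch 1.1 (add !P, T):
        × closes — contains both P and !P.
      branch 1.2 (add !!P, !T):
        ○ open, literals {P=1, Q=0, R=1, T=0}.
  branch 2 (add (S && R)):
    (S && R): α-rule — add S, R.
    !!(!P == T): β-rule — branch into !P, T  //  !!P, !T.
      branch 2.1 (add !P, T):
        ○ open, literals {P=0, Q=0, R=1, S=1, T=1}.
      branch 2.2 (add !!P, !T):
        ○ open, literals {P=1, Q=0, R=1, S=1, T=0}.
1 branch closed, 3 open.
An open branch gives a countermodel: P=1, Q=0, R=1, T=0 (unmentioned atoms arbitrary); the premises hold there but the conclusion fails.

No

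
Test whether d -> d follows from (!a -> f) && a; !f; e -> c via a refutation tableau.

Initial set: {((!a -> f) && a); !f; (e -> c); !(d -> d)}.
((!a -> f) && a): α-rule — add (!a -> f), a.
!(d -> d): α-rule — add d, !d.
× closes — contains both d and !d.
All 1 branch closes.
Every branch closed, so the premises entail the conclusion.

Yes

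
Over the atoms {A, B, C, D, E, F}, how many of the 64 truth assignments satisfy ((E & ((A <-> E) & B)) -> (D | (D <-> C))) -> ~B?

Initial set: {(((E & ((A <-> E) & B)) -> (D | (D <-> C))) -> ~B)}.
(((E & ((A <-> E) & B)) -> (D | (D <-> C))) -> ~B): β-rule — branch into ~((E & ((A <-> E) & B)) -> (D | (D <-> C)))  //  ~B.
  branch 1 (add ~((E & ((A <-> E) & B)) -> (D | (D <-> C)))):
    ~((E & ((A <-> E) & B)) -> (D | (D <-> C))): α-rule — add (E & ((A <-> E) & B)), ~(D | (D <-> C)).
    (E & ((A <-> E) & B)): α-rule — add E, ((A <-> E) & B).
    ~(D | (D <-> C)): α-rule — add ~D, ~(D <-> C).
    ((A <-> E) & B): α-rule — add (A <-> E), B.
    ~(D <-> C): β-rule — branch into D, ~C  //  ~D, C.
      branch 1.1 (add D, ~C):
        × closes — contains both D and ~D.
      branch 1.2 (add ~D, C):
        (A <-> E): β-rule — branch into A, E  //  ~A, ~E.
          branch 1.2.1 (add A, E):
            ○ open, literals {A=1, B=1, C=1, D=0, E=1}.
          branch 1.2.2 (add ~A, ~E):
            × closes — contains both E and ~E.
  branch 2 (add ~B):
    ○ open, literals {B=0}.
2 branches closed, 2 open.
Each open branch fixes some atoms; the unmentioned ones are free. Counting distinct full assignments: branch {A=1, B=1, C=1, D=0, E=1} (F) contributes 2 new; branch {B=0} (A, C, D, E, F) contributes 32 new. Total: 34.

34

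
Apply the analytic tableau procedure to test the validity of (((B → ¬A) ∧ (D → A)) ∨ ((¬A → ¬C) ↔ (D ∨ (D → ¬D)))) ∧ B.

Not valid

Assume the negation and expand:
Initial set: {¬((((B → ¬A) ∧ (D → A)) ∨ ((¬A → ¬C) ↔ (D ∨ (D → ¬D)))) ∧ B)}.
¬((((B → ¬A) ∧ (D → A)) ∨ ((¬A → ¬C) ↔ (D ∨ (D → ¬D)))) ∧ B): β-rule — branch into ¬(((B → ¬A) ∧ (D → A)) ∨ ((¬A → ¬C) ↔ (D ∨ (D → ¬D))))  //  ¬B.
  branch 1 (add ¬(((B → ¬A) ∧ (D → A)) ∨ ((¬A → ¬C) ↔ (D ∨ (D → ¬D))))):
    ¬(((B → ¬A) ∧ (D → A)) ∨ ((¬A → ¬C) ↔ (D ∨ (D → ¬D)))): α-rule — add ¬((B → ¬A) ∧ (D → A)), ¬((¬A → ¬C) ↔ (D ∨ (D → ¬D))).
    ¬((B → ¬A) ∧ (D → A)): β-rule — branch into ¬(B → ¬A)  //  ¬(D → A).
      branch 1.1 (add ¬(B → ¬A)):
        ¬(B → ¬A): α-rule — add B, ¬¬A.
        ¬((¬A → ¬C) ↔ (D ∨ (D → ¬D))): β-rule — branch into (¬A → ¬C), ¬(D ∨ (D → ¬D))  //  ¬(¬A → ¬C), (D ∨ (D → ¬D)).
          branch 1.1.1 (add (¬A → ¬C), ¬(D ∨ (D → ¬D))):
            ¬(D ∨ (D → ¬D)): α-rule — add ¬D, ¬(D → ¬D).
            ¬(D → ¬D): α-rule — add D, ¬¬D.
            × closes — contains both D and ¬D.
          branch 1.1.2 (add ¬(¬A → ¬C), (D ∨ (D → ¬D))):
            ¬(¬A → ¬C): α-rule — add ¬A, ¬¬C.
            × closes — contains both A and ¬A.
      branch 1.2 (add ¬(D → A)):
        ¬(D → A): α-rule — add D, ¬A.
        ¬((¬A → ¬C) ↔ (D ∨ (D → ¬D))): β-rule — branch into (¬A → ¬C), ¬(D ∨ (D → ¬D))  //  ¬(¬A → ¬C), (D ∨ (D → ¬D)).
          branch 1.2.1 (add (¬A → ¬C), ¬(D ∨ (D → ¬D))):
            ¬(D ∨ (D → ¬D)): α-rule — add ¬D, ¬(D → ¬D).
            × closes — contains both D and ¬D.
          branch 1.2.2 (add ¬(¬A → ¬C), (D ∨ (D → ¬D))):
            ¬(¬A → ¬C): α-rule — add ¬A, ¬¬C.
            (D ∨ (D → ¬D)): β-rule — branch into D  //  (D → ¬D).
              branch 1.2.2.1 (add D):
                ○ open, literals {A=false, C=true, D=true}.
              branch 1.2.2.2 (add (D → ¬D)):
                (D → ¬D): β-rule — branch into ¬D  //  ¬D.
                  branch 1.2.2.2.1 (add ¬D):
                    × closes — contains both D and ¬D.
                  branch 1.2.2.2.2 (add ¬D):
                    × closes — contains both D and ¬D.
  branch 2 (add ¬B):
    ○ open, literals {B=false}.
5 branches closed, 2 open.
An open branch gives a countermodel: A=false, C=true, D=true (unmentioned atoms arbitrary); under it the original formula is false.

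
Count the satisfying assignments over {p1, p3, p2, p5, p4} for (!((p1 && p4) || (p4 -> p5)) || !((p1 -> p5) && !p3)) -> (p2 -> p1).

Initial set: {T ((!((p1 && p4) || (p4 -> p5)) || !((p1 -> p5) && !p3)) -> (p2 -> p1))}.
T ((!((p1 && p4) || (p4 -> p5)) || !((p1 -> p5) && !p3)) -> (p2 -> p1)): β-rule — branch into F (!((p1 && p4) || (p4 -> p5)) || !((p1 -> p5) && !p3))  //  T (p2 -> p1).
  branch 1 (add F (!((p1 && p4) || (p4 -> p5)) || !((p1 -> p5) && !p3))):
    F (!((p1 && p4) || (p4 -> p5)) || !((p1 -> p5) && !p3)): α-rule — add F !((p1 && p4) || (p4 -> p5)), F !((p1 -> p5) && !p3).
    F !((p1 -> p5) && !p3): α-rule — add T (p1 -> p5), T !p3.
    F !((p1 && p4) || (p4 -> p5)): β-rule — branch into T (p1 && p4)  //  T (p4 -> p5).
      branch 1.1 (add T (p1 && p4)):
        T (p1 && p4): α-rule — add T p1, T p4.
        T (p1 -> p5): β-rule — branch into F p1  //  T p5.
          branch 1.1.1 (add F p1):
            × closes — contains both p1 and !p1.
          branch 1.1.2 (add T p5):
            ○ open, literals {p1=1, p3=0, p4=1, p5=1}.
      branch 1.2 (add T (p4 -> p5)):
        T (p1 -> p5): β-rule — branch into F p1  //  T p5.
          branch 1.2.1 (add F p1):
            T (p4 -> p5): β-rule — branch into F p4  //  T p5.
              branch 1.2.1.1 (add F p4):
                ○ open, literals {p1=0, p3=0, p4=0}.
              branch 1.2.1.2 (add T p5):
                ○ open, literals {p1=0, p3=0, p5=1}.
          branch 1.2.2 (add T p5):
            T (p4 -> p5): β-rule — branch into F p4  //  T p5.
              branch 1.2.2.1 (add F p4):
                ○ open, literals {p3=0, p4=0, p5=1}.
              branch 1.2.2.2 (add T p5):
                ○ open, literals {p3=0, p5=1}.
  branch 2 (add T (p2 -> p1)):
    T (p2 -> p1): β-rule — branch into F p2  //  T p1.
      branch 2.1 (add F p2):
        ○ open, literals {p2=0}.
      branch 2.2 (add T p1):
        ○ open, literals {p1=1}.
1 branch closed, 7 open.
Each open branch fixes some atoms; the unmentioned ones are free. Counting distinct full assignments: branch {p1=1, p3=0, p4=1, p5=1} (p2) contributes 2 new; branch {p1=0, p3=0, p4=0} (p2, p5) contributes 4 new; branch {p1=0, p3=0, p5=1} (p2, p4) contributes 2 new; branch {p3=0, p4=0, p5=1} (p1, p2) contributes 2 new; branch {p3=0, p5=1} (p1, p2, p4) contributes 0 new; branch {p2=0} (p1, p3, p5, p4) contributes 11 new; branch {p1=1} (p3, p2, p5, p4) contributes 6 new. Total: 27.

27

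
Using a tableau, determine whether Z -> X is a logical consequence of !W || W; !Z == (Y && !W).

Initial set: {(!W || W); (!Z == (Y && !W)); !(Z -> X)}.
!(Z -> X): α-rule — add Z, !X.
(!W || W): β-rule — branch into !W  //  W.
  branch 1 (add !W):
    (!Z == (Y && !W)): β-rule — branch into !Z, (Y && !W)  //  !!Z, !(Y && !W).
      branch 1.1 (add !Z, (Y && !W)):
        × closes — contains both Z and !Z.
      branch 1.2 (add !!Z, !(Y && !W)):
        !(Y && !W): β-rule — branch into !Y  //  !!W.
          branch 1.2.1 (add !Y):
            ○ open, literals {W=0, X=0, Y=0, Z=1}.
          branch 1.2.2 (add !!W):
            × closes — contains both W and !W.
  branch 2 (add W):
    (!Z == (Y && !W)): β-rule — branch into !Z, (Y && !W)  //  !!Z, !(Y && !W).
      branch 2.1 (add !Z, (Y && !W)):
        × closes — contains both Z and !Z.
      branch 2.2 (add !!Z, !(Y && !W)):
        !(Y && !W): β-rule — branch into !Y  //  !!W.
          branch 2.2.1 (add !Y):
            ○ open, literals {W=1, X=0, Y=0, Z=1}.
          branch 2.2.2 (add !!W):
            ○ open, literals {W=1, X=0, Z=1}.
3 branches closed, 3 open.
An open branch gives a countermodel: W=0, X=0, Y=0, Z=1 (unmentioned atoms arbitrary); the premises hold there but the conclusion fails.

No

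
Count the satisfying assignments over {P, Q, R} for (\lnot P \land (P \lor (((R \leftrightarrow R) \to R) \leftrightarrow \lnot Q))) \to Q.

7

Initial set: {T ((\lnot P \land (P \lor (((R \leftrightarrow R) \to R) \leftrightarrow \lnot Q))) \to Q)}.
T ((\lnot P \land (P \lor (((R \leftrightarrow R) \to R) \leftrightarrow \lnot Q))) \to Q): β-rule — branch into F (\lnot P \land (P \lor (((R \leftrightarrow R) \to R) \leftrightarrow \lnot Q)))  //  T Q.
  branch 1 (add F (\lnot P \land (P \lor (((R \leftrightarrow R) \to R) \leftrightarrow \lnot Q)))):
    F (\lnot P \land (P \lor (((R \leftrightarrow R) \to R) \leftrightarrow \lnot Q))): β-rule — branch into F \lnot P  //  F (P \lor (((R \leftrightarrow R) \to R) \leftrightarrow \lnot Q)).
      branch 1.1 (add F \lnot P):
        ○ open, literals {P=1}.
      branch 1.2 (add F (P \lor (((R \leftrightarrow R) \to R) \leftrightarrow \lnot Q))):
        F (P \lor (((R \leftrightarrow R) \to R) \leftrightarrow \lnot Q)): α-rule — add F P, F (((R \leftrightarrow R) \to R) \leftrightarrow \lnot Q).
        F (((R \leftrightarrow R) \to R) \leftrightarrow \lnot Q): β-rule — branch into T ((R \leftrightarrow R) \to R), F \lnot Q  //  F ((R \leftrightarrow R) \to R), T \lnot Q.
          branch 1.2.1 (add T ((R \leftrightarrow R) \to R), F \lnot Q):
            T ((R \leftrightarrow R) \to R): β-rule — branch into F (R \leftrightarrow R)  //  T R.
              branch 1.2.1.1 (add F (R \leftrightarrow R)):
                F (R \leftrightarrow R): β-rule — branch into T R, F R  //  F R, T R.
                  branch 1.2.1.1.1 (add T R, F R):
                    × closes — contains both R and \lnot R.
                  branch 1.2.1.1.2 (add F R, T R):
                    × closes — contains both R and \lnot R.
              branch 1.2.1.2 (add T R):
                ○ open, literals {P=0, Q=1, R=1}.
          branch 1.2.2 (add F ((R \leftrightarrow R) \to R), T \lnot Q):
            F ((R \leftrightarrow R) \to R): α-rule — add T (R \leftrightarrow R), F R.
            T (R \leftrightarrow R): β-rule — branch into T R, T R  //  F R, F R.
              branch 1.2.2.1 (add T R, T R):
                × closes — contains both R and \lnot R.
              branch 1.2.2.2 (add F R, F R):
                ○ open, literals {P=0, Q=0, R=0}.
  branch 2 (add T Q):
    ○ open, literals {Q=1}.
3 branches closed, 4 open.
Each open branch fixes some atoms; the unmentioned ones are free. Counting distinct full assignments: branch {P=1} (Q, R) contributes 4 new; branch {P=0, Q=1, R=1} (none free) contributes 1 new; branch {P=0, Q=0, R=0} (none free) contributes 1 new; branch {Q=1} (P, R) contributes 1 new. Total: 7.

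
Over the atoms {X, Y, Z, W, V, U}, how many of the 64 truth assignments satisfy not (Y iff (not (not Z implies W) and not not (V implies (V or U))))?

Initial set: {not (Y iff (not (not Z implies W) and not not (V implies (V or U))))}.
not (Y iff (not (not Z implies W) and not not (V implies (V or U)))): β-rule — branch into Y, not (not (not Z implies W) and not not (V implies (V or U)))  //  not Y, (not (not Z implies W) and not not (V implies (V or U))).
  branch 1 (add Y, not (not (not Z implies W) and not not (V implies (V or U)))):
    not (not (not Z implies W) and not not (V implies (V or U))): β-rule — branch into not not (not Z implies W)  //  not not not (V implies (V or U)).
      branch 1.1 (add not not (not Z implies W)):
        not not (not Z implies W): β-rule — branch into not not Z  //  W.
          branch 1.1.1 (add not not Z):
            ○ open, literals {Y=1, Z=1}.
          branch 1.1.2 (add W):
            ○ open, literals {W=1, Y=1}.
      branch 1.2 (add not not not (V implies (V or U))):
        not not not (V implies (V or U)): drop double negation, giving not (V implies (V or U)).
        not (V implies (V or U)): α-rule — add V, not (V or U).
        not (V or U): α-rule — add not V, not U.
        × closes — contains both V and not V.
  branch 2 (add not Y, (not (not Z implies W) and not not (V implies (V or U)))):
    (not (not Z implies W) and not not (V implies (V or U))): α-rule — add not (not Z implies W), not not (V implies (V or U)).
    not (not Z implies W): α-rule — add not Z, not W.
    not not (V implies (V or U)): drop double negation, giving (V implies (V or U)).
    (V implies (V or U)): β-rule — branch into not V  //  (V or U).
      branch 2.1 (add not V):
        ○ open, literals {V=0, W=0, Y=0, Z=0}.
      branch 2.2 (add (V or U)):
        (V or U): β-rule — branch into V  //  U.
          branch 2.2.1 (add V):
            ○ open, literals {V=1, W=0, Y=0, Z=0}.
          branch 2.2.2 (add U):
            ○ open, literals {U=1, W=0, Y=0, Z=0}.
1 branch closed, 5 open.
Each open branch fixes some atoms; the unmentioned ones are free. Counting distinct full assignments: branch {Y=1, Z=1} (X, W, V, U) contributes 16 new; branch {W=1, Y=1} (X, Z, V, U) contributes 8 new; branch {V=0, W=0, Y=0, Z=0} (X, U) contributes 4 new; branch {V=1, W=0, Y=0, Z=0} (X, U) contributes 4 new; branch {U=1, W=0, Y=0, Z=0} (X, V) contributes 0 new. Total: 32.

32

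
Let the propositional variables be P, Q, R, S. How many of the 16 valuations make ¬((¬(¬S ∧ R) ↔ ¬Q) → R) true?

4

Initial set: {¬((¬(¬S ∧ R) ↔ ¬Q) → R)}.
¬((¬(¬S ∧ R) ↔ ¬Q) → R): α-rule — add (¬(¬S ∧ R) ↔ ¬Q), ¬R.
(¬(¬S ∧ R) ↔ ¬Q): β-rule — branch into ¬(¬S ∧ R), ¬Q  //  ¬¬(¬S ∧ R), ¬¬Q.
  branch 1 (add ¬(¬S ∧ R), ¬Q):
    ¬(¬S ∧ R): β-rule — branch into ¬¬S  //  ¬R.
      branch 1.1 (add ¬¬S):
        ○ open, literals {Q=false, R=false, S=true}.
      branch 1.2 (add ¬R):
        ○ open, literals {Q=false, R=false}.
  branch 2 (add ¬¬(¬S ∧ R), ¬¬Q):
    ¬¬(¬S ∧ R): α-rule — add ¬S, R.
    × closes — contains both R and ¬R.
1 branch closed, 2 open.
Each open branch fixes some atoms; the unmentioned ones are free. Counting distinct full assignments: branch {Q=false, R=false, S=true} (P) contributes 2 new; branch {Q=false, R=false} (P, S) contributes 2 new. Total: 4.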